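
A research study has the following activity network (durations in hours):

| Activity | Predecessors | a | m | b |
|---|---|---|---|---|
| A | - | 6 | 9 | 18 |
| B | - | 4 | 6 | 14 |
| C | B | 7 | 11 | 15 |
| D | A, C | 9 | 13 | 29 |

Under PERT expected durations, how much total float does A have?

8 hours

te_A = (6 + 4·9 + 18)/6 = 60/6 = 10
te_B = (4 + 4·6 + 14)/6 = 42/6 = 7
te_C = (7 + 4·11 + 15)/6 = 66/6 = 11
te_D = (9 + 4·13 + 29)/6 = 90/6 = 15

Forward pass:
ES_A = 0; EF_A = 10
ES_B = 0; EF_B = 7
ES_C = 7; EF_C = 7+11 = 18
ES_D = max(EF_A=10, EF_C=18) = 18; EF_D = 18+15 = 33
Expected project duration μ = 33 hours. Critical path: B → C → D.

Backward pass:
LF_D = 33; LS_D = 33−15 = 18
LF_C = LS_D = 18; LS_C = 18−11 = 7
LF_B = LS_C = 7; LS_B = 7−7 = 0
LF_A = LS_D = 18; LS_A = 18−10 = 8
Slack_A = LS_A − ES_A = 8 − 0 = 8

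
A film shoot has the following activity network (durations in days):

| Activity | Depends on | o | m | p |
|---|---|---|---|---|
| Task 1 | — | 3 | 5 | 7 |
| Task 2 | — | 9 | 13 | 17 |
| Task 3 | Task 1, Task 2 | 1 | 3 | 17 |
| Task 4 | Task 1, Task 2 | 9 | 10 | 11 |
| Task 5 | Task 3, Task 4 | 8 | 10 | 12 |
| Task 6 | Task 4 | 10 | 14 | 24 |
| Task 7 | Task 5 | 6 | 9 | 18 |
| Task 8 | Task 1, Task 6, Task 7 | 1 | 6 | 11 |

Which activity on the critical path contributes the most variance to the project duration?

te_Task 1 = (3 + 4·5 + 7)/6 = 30/6 = 5; σ²_Task 1 = ((7−3)/6)² = 0.444
te_Task 2 = (9 + 4·13 + 17)/6 = 78/6 = 13; σ²_Task 2 = ((17−9)/6)² = 1.778
te_Task 3 = (1 + 4·3 + 17)/6 = 30/6 = 5; σ²_Task 3 = ((17−1)/6)² = 7.111
te_Task 4 = (9 + 4·10 + 11)/6 = 60/6 = 10; σ²_Task 4 = ((11−9)/6)² = 0.111
te_Task 5 = (8 + 4·10 + 12)/6 = 60/6 = 10; σ²_Task 5 = ((12−8)/6)² = 0.444
te_Task 6 = (10 + 4·14 + 24)/6 = 90/6 = 15; σ²_Task 6 = ((24−10)/6)² = 5.444
te_Task 7 = (6 + 4·9 + 18)/6 = 60/6 = 10; σ²_Task 7 = ((18−6)/6)² = 4.000
te_Task 8 = (1 + 4·6 + 11)/6 = 36/6 = 6; σ²_Task 8 = ((11−1)/6)² = 2.778

Forward pass:
ES_Task 1 = 0; EF_Task 1 = 5
ES_Task 2 = 0; EF_Task 2 = 13
ES_Task 3 = max(EF_Task 1=5, EF_Task 2=13) = 13; EF_Task 3 = 13+5 = 18
ES_Task 4 = max(EF_Task 1=5, EF_Task 2=13) = 13; EF_Task 4 = 13+10 = 23
ES_Task 5 = max(EF_Task 3=18, EF_Task 4=23) = 23; EF_Task 5 = 23+10 = 33
ES_Task 6 = 23; EF_Task 6 = 23+15 = 38
ES_Task 7 = 33; EF_Task 7 = 33+10 = 43
ES_Task 8 = max(EF_Task 1=5, EF_Task 6=38, EF_Task 7=43) = 43; EF_Task 8 = 43+6 = 49
Expected project duration μ = 49 days. Critical path: Task 2 → Task 4 → Task 5 → Task 7 → Task 8.

Variances on critical path: σ²_Task 2=1.778, σ²_Task 4=0.111, σ²_Task 5=0.444, σ²_Task 7=4.000, σ²_Task 8=2.778.
Largest is σ²_Task 7 = 4.000.

Task 7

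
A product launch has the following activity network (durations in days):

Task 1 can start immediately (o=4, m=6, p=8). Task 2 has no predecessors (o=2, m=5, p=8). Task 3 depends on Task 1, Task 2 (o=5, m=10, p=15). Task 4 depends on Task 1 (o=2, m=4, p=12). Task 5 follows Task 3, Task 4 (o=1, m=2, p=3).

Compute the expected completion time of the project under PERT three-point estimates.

te_Task 1 = (4 + 4·6 + 8)/6 = 36/6 = 6
te_Task 2 = (2 + 4·5 + 8)/6 = 30/6 = 5
te_Task 3 = (5 + 4·10 + 15)/6 = 60/6 = 10
te_Task 4 = (2 + 4·4 + 12)/6 = 30/6 = 5
te_Task 5 = (1 + 4·2 + 3)/6 = 12/6 = 2

Forward pass:
ES_Task 1 = 0; EF_Task 1 = 6
ES_Task 2 = 0; EF_Task 2 = 5
ES_Task 3 = max(EF_Task 1=6, EF_Task 2=5) = 6; EF_Task 3 = 6+10 = 16
ES_Task 4 = 6; EF_Task 4 = 6+5 = 11
ES_Task 5 = max(EF_Task 3=16, EF_Task 4=11) = 16; EF_Task 5 = 16+2 = 18
Expected project duration μ = 18 days. Critical path: Task 1 → Task 3 → Task 5.

18 days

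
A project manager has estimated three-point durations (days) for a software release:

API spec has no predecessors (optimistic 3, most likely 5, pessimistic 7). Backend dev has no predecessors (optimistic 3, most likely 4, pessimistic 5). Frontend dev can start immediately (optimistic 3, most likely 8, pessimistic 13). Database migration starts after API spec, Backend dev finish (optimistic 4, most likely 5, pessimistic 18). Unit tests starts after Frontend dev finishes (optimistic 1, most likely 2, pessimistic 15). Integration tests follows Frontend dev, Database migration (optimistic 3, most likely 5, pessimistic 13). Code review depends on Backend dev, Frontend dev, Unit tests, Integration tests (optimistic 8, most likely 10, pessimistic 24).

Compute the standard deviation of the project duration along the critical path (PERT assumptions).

te_API spec = (3 + 4·5 + 7)/6 = 30/6 = 5; σ²_API spec = ((7−3)/6)² = 0.444
te_Backend dev = (3 + 4·4 + 5)/6 = 24/6 = 4; σ²_Backend dev = ((5−3)/6)² = 0.111
te_Frontend dev = (3 + 4·8 + 13)/6 = 48/6 = 8; σ²_Frontend dev = ((13−3)/6)² = 2.778
te_Database migration = (4 + 4·5 + 18)/6 = 42/6 = 7; σ²_Database migration = ((18−4)/6)² = 5.444
te_Unit tests = (1 + 4·2 + 15)/6 = 24/6 = 4; σ²_Unit tests = ((15−1)/6)² = 5.444
te_Integration tests = (3 + 4·5 + 13)/6 = 36/6 = 6; σ²_Integration tests = ((13−3)/6)² = 2.778
te_Code review = (8 + 4·10 + 24)/6 = 72/6 = 12; σ²_Code review = ((24−8)/6)² = 7.111

Forward pass:
ES_API spec = 0; EF_API spec = 5
ES_Backend dev = 0; EF_Backend dev = 4
ES_Frontend dev = 0; EF_Frontend dev = 8
ES_Database migration = max(EF_API spec=5, EF_Backend dev=4) = 5; EF_Database migration = 5+7 = 12
ES_Unit tests = 8; EF_Unit tests = 8+4 = 12
ES_Integration tests = max(EF_Frontend dev=8, EF_Database migration=12) = 12; EF_Integration tests = 12+6 = 18
ES_Code review = max(EF_Backend dev=4, EF_Frontend dev=8, EF_Unit tests=12, EF_Integration tests=18) = 18; EF_Code review = 18+12 = 30
Expected project duration μ = 30 days. Critical path: API spec → Database migration → Integration tests → Code review.

Variance along critical path = 0.444 + 5.444 + 2.778 + 7.111 = 15.778
σ = √15.778 = 3.972 days

3.97 days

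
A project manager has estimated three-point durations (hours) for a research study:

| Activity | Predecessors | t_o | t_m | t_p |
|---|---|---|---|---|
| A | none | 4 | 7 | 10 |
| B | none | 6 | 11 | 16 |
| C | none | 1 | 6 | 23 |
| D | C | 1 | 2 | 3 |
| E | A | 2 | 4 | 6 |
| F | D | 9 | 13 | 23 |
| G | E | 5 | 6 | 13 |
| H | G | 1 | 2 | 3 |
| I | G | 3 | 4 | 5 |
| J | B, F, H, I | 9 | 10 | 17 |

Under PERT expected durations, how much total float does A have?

2 hours

te_A = (4 + 4·7 + 10)/6 = 42/6 = 7
te_B = (6 + 4·11 + 16)/6 = 66/6 = 11
te_C = (1 + 4·6 + 23)/6 = 48/6 = 8
te_D = (1 + 4·2 + 3)/6 = 12/6 = 2
te_E = (2 + 4·4 + 6)/6 = 24/6 = 4
te_F = (9 + 4·13 + 23)/6 = 84/6 = 14
te_G = (5 + 4·6 + 13)/6 = 42/6 = 7
te_H = (1 + 4·2 + 3)/6 = 12/6 = 2
te_I = (3 + 4·4 + 5)/6 = 24/6 = 4
te_J = (9 + 4·10 + 17)/6 = 66/6 = 11

Forward pass:
ES_A = 0; EF_A = 7
ES_B = 0; EF_B = 11
ES_C = 0; EF_C = 8
ES_D = 8; EF_D = 8+2 = 10
ES_E = 7; EF_E = 7+4 = 11
ES_F = 10; EF_F = 10+14 = 24
ES_G = 11; EF_G = 11+7 = 18
ES_H = 18; EF_H = 18+2 = 20
ES_I = 18; EF_I = 18+4 = 22
ES_J = max(EF_B=11, EF_F=24, EF_H=20, EF_I=22) = 24; EF_J = 24+11 = 35
Expected project duration μ = 35 hours. Critical path: C → D → F → J.

Backward pass:
LF_J = 35; LS_J = 35−11 = 24
LF_I = LS_J = 24; LS_I = 24−4 = 20
LF_H = LS_J = 24; LS_H = 24−2 = 22
LF_G = min(LS_H=22, LS_I=20) = 20; LS_G = 20−7 = 13
LF_F = LS_J = 24; LS_F = 24−14 = 10
LF_E = LS_G = 13; LS_E = 13−4 = 9
LF_D = LS_F = 10; LS_D = 10−2 = 8
LF_C = LS_D = 8; LS_C = 8−8 = 0
LF_B = LS_J = 24; LS_B = 24−11 = 13
LF_A = LS_E = 9; LS_A = 9−7 = 2
Slack_A = LS_A − ES_A = 2 − 0 = 2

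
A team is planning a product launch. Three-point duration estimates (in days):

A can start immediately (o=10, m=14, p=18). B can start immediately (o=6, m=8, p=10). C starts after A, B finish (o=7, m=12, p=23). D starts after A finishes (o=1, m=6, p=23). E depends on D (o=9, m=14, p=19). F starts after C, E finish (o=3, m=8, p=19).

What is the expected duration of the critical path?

te_A = (10 + 4·14 + 18)/6 = 84/6 = 14
te_B = (6 + 4·8 + 10)/6 = 48/6 = 8
te_C = (7 + 4·12 + 23)/6 = 78/6 = 13
te_D = (1 + 4·6 + 23)/6 = 48/6 = 8
te_E = (9 + 4·14 + 19)/6 = 84/6 = 14
te_F = (3 + 4·8 + 19)/6 = 54/6 = 9

Forward pass:
ES_A = 0; EF_A = 14
ES_B = 0; EF_B = 8
ES_C = max(EF_A=14, EF_B=8) = 14; EF_C = 14+13 = 27
ES_D = 14; EF_D = 14+8 = 22
ES_E = 22; EF_E = 22+14 = 36
ES_F = max(EF_C=27, EF_E=36) = 36; EF_F = 36+9 = 45
Expected project duration μ = 45 days. Critical path: A → D → E → F.

45 days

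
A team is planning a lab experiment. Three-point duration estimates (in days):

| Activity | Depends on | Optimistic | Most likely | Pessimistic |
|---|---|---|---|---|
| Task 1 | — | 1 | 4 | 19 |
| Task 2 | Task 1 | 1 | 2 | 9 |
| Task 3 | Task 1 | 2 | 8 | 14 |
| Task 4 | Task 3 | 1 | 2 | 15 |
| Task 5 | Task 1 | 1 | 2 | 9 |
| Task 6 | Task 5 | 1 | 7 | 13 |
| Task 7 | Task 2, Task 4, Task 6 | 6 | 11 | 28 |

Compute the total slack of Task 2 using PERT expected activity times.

te_Task 1 = (1 + 4·4 + 19)/6 = 36/6 = 6
te_Task 2 = (1 + 4·2 + 9)/6 = 18/6 = 3
te_Task 3 = (2 + 4·8 + 14)/6 = 48/6 = 8
te_Task 4 = (1 + 4·2 + 15)/6 = 24/6 = 4
te_Task 5 = (1 + 4·2 + 9)/6 = 18/6 = 3
te_Task 6 = (1 + 4·7 + 13)/6 = 42/6 = 7
te_Task 7 = (6 + 4·11 + 28)/6 = 78/6 = 13

Forward pass:
ES_Task 1 = 0; EF_Task 1 = 6
ES_Task 2 = 6; EF_Task 2 = 6+3 = 9
ES_Task 3 = 6; EF_Task 3 = 6+8 = 14
ES_Task 4 = 14; EF_Task 4 = 14+4 = 18
ES_Task 5 = 6; EF_Task 5 = 6+3 = 9
ES_Task 6 = 9; EF_Task 6 = 9+7 = 16
ES_Task 7 = max(EF_Task 2=9, EF_Task 4=18, EF_Task 6=16) = 18; EF_Task 7 = 18+13 = 31
Expected project duration μ = 31 days. Critical path: Task 1 → Task 3 → Task 4 → Task 7.

Backward pass:
LF_Task 7 = 31; LS_Task 7 = 31−13 = 18
LF_Task 6 = LS_Task 7 = 18; LS_Task 6 = 18−7 = 11
LF_Task 5 = LS_Task 6 = 11; LS_Task 5 = 11−3 = 8
LF_Task 4 = LS_Task 7 = 18; LS_Task 4 = 18−4 = 14
LF_Task 3 = LS_Task 4 = 14; LS_Task 3 = 14−8 = 6
LF_Task 2 = LS_Task 7 = 18; LS_Task 2 = 18−3 = 15
LF_Task 1 = min(LS_Task 2=15, LS_Task 3=6, LS_Task 5=8) = 6; LS_Task 1 = 6−6 = 0
Slack_Task 2 = LS_Task 2 − ES_Task 2 = 15 − 6 = 9

9 days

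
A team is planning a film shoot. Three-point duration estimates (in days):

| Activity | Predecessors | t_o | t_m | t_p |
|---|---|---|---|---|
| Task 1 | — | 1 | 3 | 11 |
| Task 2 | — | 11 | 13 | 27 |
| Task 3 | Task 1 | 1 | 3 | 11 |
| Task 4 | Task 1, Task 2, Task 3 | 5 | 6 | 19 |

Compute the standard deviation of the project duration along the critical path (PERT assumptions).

3.54 days

te_Task 1 = (1 + 4·3 + 11)/6 = 24/6 = 4; σ²_Task 1 = ((11−1)/6)² = 2.778
te_Task 2 = (11 + 4·13 + 27)/6 = 90/6 = 15; σ²_Task 2 = ((27−11)/6)² = 7.111
te_Task 3 = (1 + 4·3 + 11)/6 = 24/6 = 4; σ²_Task 3 = ((11−1)/6)² = 2.778
te_Task 4 = (5 + 4·6 + 19)/6 = 48/6 = 8; σ²_Task 4 = ((19−5)/6)² = 5.444

Forward pass:
ES_Task 1 = 0; EF_Task 1 = 4
ES_Task 2 = 0; EF_Task 2 = 15
ES_Task 3 = 4; EF_Task 3 = 4+4 = 8
ES_Task 4 = max(EF_Task 1=4, EF_Task 2=15, EF_Task 3=8) = 15; EF_Task 4 = 15+8 = 23
Expected project duration μ = 23 days. Critical path: Task 2 → Task 4.

Variance along critical path = 7.111 + 5.444 = 12.556
σ = √12.556 = 3.543 days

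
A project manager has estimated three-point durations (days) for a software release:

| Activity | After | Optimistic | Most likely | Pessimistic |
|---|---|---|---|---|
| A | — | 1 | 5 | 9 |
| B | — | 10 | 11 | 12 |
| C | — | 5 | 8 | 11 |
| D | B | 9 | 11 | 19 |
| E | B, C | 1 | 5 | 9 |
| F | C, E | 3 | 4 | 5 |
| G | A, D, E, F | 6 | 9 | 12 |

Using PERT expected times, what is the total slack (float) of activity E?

te_A = (1 + 4·5 + 9)/6 = 30/6 = 5
te_B = (10 + 4·11 + 12)/6 = 66/6 = 11
te_C = (5 + 4·8 + 11)/6 = 48/6 = 8
te_D = (9 + 4·11 + 19)/6 = 72/6 = 12
te_E = (1 + 4·5 + 9)/6 = 30/6 = 5
te_F = (3 + 4·4 + 5)/6 = 24/6 = 4
te_G = (6 + 4·9 + 12)/6 = 54/6 = 9

Forward pass:
ES_A = 0; EF_A = 5
ES_B = 0; EF_B = 11
ES_C = 0; EF_C = 8
ES_D = 11; EF_D = 11+12 = 23
ES_E = max(EF_B=11, EF_C=8) = 11; EF_E = 11+5 = 16
ES_F = max(EF_C=8, EF_E=16) = 16; EF_F = 16+4 = 20
ES_G = max(EF_A=5, EF_D=23, EF_E=16, EF_F=20) = 23; EF_G = 23+9 = 32
Expected project duration μ = 32 days. Critical path: B → D → G.

Backward pass:
LF_G = 32; LS_G = 32−9 = 23
LF_F = LS_G = 23; LS_F = 23−4 = 19
LF_E = min(LS_F=19, LS_G=23) = 19; LS_E = 19−5 = 14
LF_D = LS_G = 23; LS_D = 23−12 = 11
LF_C = min(LS_E=14, LS_F=19) = 14; LS_C = 14−8 = 6
LF_B = min(LS_D=11, LS_E=14) = 11; LS_B = 11−11 = 0
LF_A = LS_G = 23; LS_A = 23−5 = 18
Slack_E = LS_E − ES_E = 14 − 11 = 3

3 days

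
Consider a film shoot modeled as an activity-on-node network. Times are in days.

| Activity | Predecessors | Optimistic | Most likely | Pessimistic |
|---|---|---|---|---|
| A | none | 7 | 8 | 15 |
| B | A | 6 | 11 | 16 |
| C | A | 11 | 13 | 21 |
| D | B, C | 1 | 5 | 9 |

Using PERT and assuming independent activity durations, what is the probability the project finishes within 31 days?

0.883

te_A = (7 + 4·8 + 15)/6 = 54/6 = 9; σ²_A = ((15−7)/6)² = 1.778
te_B = (6 + 4·11 + 16)/6 = 66/6 = 11; σ²_B = ((16−6)/6)² = 2.778
te_C = (11 + 4·13 + 21)/6 = 84/6 = 14; σ²_C = ((21−11)/6)² = 2.778
te_D = (1 + 4·5 + 9)/6 = 30/6 = 5; σ²_D = ((9−1)/6)² = 1.778

Forward pass:
ES_A = 0; EF_A = 9
ES_B = 9; EF_B = 9+11 = 20
ES_C = 9; EF_C = 9+14 = 23
ES_D = max(EF_B=20, EF_C=23) = 23; EF_D = 23+5 = 28
Expected project duration μ = 28 days. Critical path: A → C → D.

Variance along critical path = 1.778 + 2.778 + 1.778 = 6.333; σ = √6.333 = 2.517 days.
Z = (31 − 28) / 2.517 = 1.192
P(T ≤ 31) = Φ(1.192) ≈ 0.883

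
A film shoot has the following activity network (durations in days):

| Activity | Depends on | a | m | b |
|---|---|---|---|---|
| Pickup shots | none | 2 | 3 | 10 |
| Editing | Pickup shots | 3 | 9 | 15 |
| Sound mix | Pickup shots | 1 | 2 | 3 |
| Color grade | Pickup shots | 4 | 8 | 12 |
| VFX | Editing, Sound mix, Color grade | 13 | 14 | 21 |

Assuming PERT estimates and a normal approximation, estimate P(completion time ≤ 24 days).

te_Pickup shots = (2 + 4·3 + 10)/6 = 24/6 = 4; σ²_Pickup shots = ((10−2)/6)² = 1.778
te_Editing = (3 + 4·9 + 15)/6 = 54/6 = 9; σ²_Editing = ((15−3)/6)² = 4.000
te_Sound mix = (1 + 4·2 + 3)/6 = 12/6 = 2; σ²_Sound mix = ((3−1)/6)² = 0.111
te_Color grade = (4 + 4·8 + 12)/6 = 48/6 = 8; σ²_Color grade = ((12−4)/6)² = 1.778
te_VFX = (13 + 4·14 + 21)/6 = 90/6 = 15; σ²_VFX = ((21−13)/6)² = 1.778

Forward pass:
ES_Pickup shots = 0; EF_Pickup shots = 4
ES_Editing = 4; EF_Editing = 4+9 = 13
ES_Sound mix = 4; EF_Sound mix = 4+2 = 6
ES_Color grade = 4; EF_Color grade = 4+8 = 12
ES_VFX = max(EF_Editing=13, EF_Sound mix=6, EF_Color grade=12) = 13; EF_VFX = 13+15 = 28
Expected project duration μ = 28 days. Critical path: Pickup shots → Editing → VFX.

Variance along critical path = 1.778 + 4.000 + 1.778 = 7.556; σ = √7.556 = 2.749 days.
Z = (24 − 28) / 2.749 = -1.455
P(T ≤ 24) = Φ(-1.455) ≈ 0.073

0.073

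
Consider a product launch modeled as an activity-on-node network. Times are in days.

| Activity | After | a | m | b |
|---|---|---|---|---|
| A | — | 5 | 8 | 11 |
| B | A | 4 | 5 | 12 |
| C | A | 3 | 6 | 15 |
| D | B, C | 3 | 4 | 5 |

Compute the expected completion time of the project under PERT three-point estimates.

19 days

te_A = (5 + 4·8 + 11)/6 = 48/6 = 8
te_B = (4 + 4·5 + 12)/6 = 36/6 = 6
te_C = (3 + 4·6 + 15)/6 = 42/6 = 7
te_D = (3 + 4·4 + 5)/6 = 24/6 = 4

Forward pass:
ES_A = 0; EF_A = 8
ES_B = 8; EF_B = 8+6 = 14
ES_C = 8; EF_C = 8+7 = 15
ES_D = max(EF_B=14, EF_C=15) = 15; EF_D = 15+4 = 19
Expected project duration μ = 19 days. Critical path: A → C → D.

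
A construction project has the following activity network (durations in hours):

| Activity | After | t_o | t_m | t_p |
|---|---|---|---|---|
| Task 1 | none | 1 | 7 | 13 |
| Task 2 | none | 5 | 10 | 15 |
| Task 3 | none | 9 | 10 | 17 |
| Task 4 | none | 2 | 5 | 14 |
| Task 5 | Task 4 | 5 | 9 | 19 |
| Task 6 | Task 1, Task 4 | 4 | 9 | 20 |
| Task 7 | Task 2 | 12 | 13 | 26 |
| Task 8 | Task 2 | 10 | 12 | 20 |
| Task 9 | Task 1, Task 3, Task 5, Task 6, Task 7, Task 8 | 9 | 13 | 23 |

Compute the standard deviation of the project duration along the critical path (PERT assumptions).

3.70 hours

te_Task 1 = (1 + 4·7 + 13)/6 = 42/6 = 7; σ²_Task 1 = ((13−1)/6)² = 4.000
te_Task 2 = (5 + 4·10 + 15)/6 = 60/6 = 10; σ²_Task 2 = ((15−5)/6)² = 2.778
te_Task 3 = (9 + 4·10 + 17)/6 = 66/6 = 11; σ²_Task 3 = ((17−9)/6)² = 1.778
te_Task 4 = (2 + 4·5 + 14)/6 = 36/6 = 6; σ²_Task 4 = ((14−2)/6)² = 4.000
te_Task 5 = (5 + 4·9 + 19)/6 = 60/6 = 10; σ²_Task 5 = ((19−5)/6)² = 5.444
te_Task 6 = (4 + 4·9 + 20)/6 = 60/6 = 10; σ²_Task 6 = ((20−4)/6)² = 7.111
te_Task 7 = (12 + 4·13 + 26)/6 = 90/6 = 15; σ²_Task 7 = ((26−12)/6)² = 5.444
te_Task 8 = (10 + 4·12 + 20)/6 = 78/6 = 13; σ²_Task 8 = ((20−10)/6)² = 2.778
te_Task 9 = (9 + 4·13 + 23)/6 = 84/6 = 14; σ²_Task 9 = ((23−9)/6)² = 5.444

Forward pass:
ES_Task 1 = 0; EF_Task 1 = 7
ES_Task 2 = 0; EF_Task 2 = 10
ES_Task 3 = 0; EF_Task 3 = 11
ES_Task 4 = 0; EF_Task 4 = 6
ES_Task 5 = 6; EF_Task 5 = 6+10 = 16
ES_Task 6 = max(EF_Task 1=7, EF_Task 4=6) = 7; EF_Task 6 = 7+10 = 17
ES_Task 7 = 10; EF_Task 7 = 10+15 = 25
ES_Task 8 = 10; EF_Task 8 = 10+13 = 23
ES_Task 9 = max(EF_Task 1=7, EF_Task 3=11, EF_Task 5=16, EF_Task 6=17, EF_Task 7=25, EF_Task 8=23) = 25; EF_Task 9 = 25+14 = 39
Expected project duration μ = 39 hours. Critical path: Task 2 → Task 7 → Task 9.

Variance along critical path = 2.778 + 5.444 + 5.444 = 13.667
σ = √13.667 = 3.697 hours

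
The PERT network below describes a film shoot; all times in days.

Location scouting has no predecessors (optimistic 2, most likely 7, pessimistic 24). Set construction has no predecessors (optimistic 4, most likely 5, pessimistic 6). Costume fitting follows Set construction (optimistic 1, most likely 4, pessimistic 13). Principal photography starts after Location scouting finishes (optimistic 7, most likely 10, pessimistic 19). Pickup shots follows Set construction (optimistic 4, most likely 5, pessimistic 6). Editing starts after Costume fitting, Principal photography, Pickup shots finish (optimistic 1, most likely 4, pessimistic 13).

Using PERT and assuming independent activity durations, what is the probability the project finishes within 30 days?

te_Location scouting = (2 + 4·7 + 24)/6 = 54/6 = 9; σ²_Location scouting = ((24−2)/6)² = 13.444
te_Set construction = (4 + 4·5 + 6)/6 = 30/6 = 5; σ²_Set construction = ((6−4)/6)² = 0.111
te_Costume fitting = (1 + 4·4 + 13)/6 = 30/6 = 5; σ²_Costume fitting = ((13−1)/6)² = 4.000
te_Principal photography = (7 + 4·10 + 19)/6 = 66/6 = 11; σ²_Principal photography = ((19−7)/6)² = 4.000
te_Pickup shots = (4 + 4·5 + 6)/6 = 30/6 = 5; σ²_Pickup shots = ((6−4)/6)² = 0.111
te_Editing = (1 + 4·4 + 13)/6 = 30/6 = 5; σ²_Editing = ((13−1)/6)² = 4.000

Forward pass:
ES_Location scouting = 0; EF_Location scouting = 9
ES_Set construction = 0; EF_Set construction = 5
ES_Costume fitting = 5; EF_Costume fitting = 5+5 = 10
ES_Principal photography = 9; EF_Principal photography = 9+11 = 20
ES_Pickup shots = 5; EF_Pickup shots = 5+5 = 10
ES_Editing = max(EF_Costume fitting=10, EF_Principal photography=20, EF_Pickup shots=10) = 20; EF_Editing = 20+5 = 25
Expected project duration μ = 25 days. Critical path: Location scouting → Principal photography → Editing.

Variance along critical path = 13.444 + 4.000 + 4.000 = 21.444; σ = √21.444 = 4.631 days.
Z = (30 − 25) / 4.631 = 1.080
P(T ≤ 30) = Φ(1.080) ≈ 0.860

0.860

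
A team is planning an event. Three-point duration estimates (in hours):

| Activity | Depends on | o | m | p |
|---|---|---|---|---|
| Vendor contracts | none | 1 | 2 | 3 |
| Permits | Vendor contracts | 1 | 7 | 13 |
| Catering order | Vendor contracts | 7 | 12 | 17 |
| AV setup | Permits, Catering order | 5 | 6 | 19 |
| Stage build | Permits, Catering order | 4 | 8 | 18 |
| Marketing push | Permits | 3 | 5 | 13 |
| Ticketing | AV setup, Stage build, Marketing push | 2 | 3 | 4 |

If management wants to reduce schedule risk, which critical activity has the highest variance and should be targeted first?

Stage build

te_Vendor contracts = (1 + 4·2 + 3)/6 = 12/6 = 2; σ²_Vendor contracts = ((3−1)/6)² = 0.111
te_Permits = (1 + 4·7 + 13)/6 = 42/6 = 7; σ²_Permits = ((13−1)/6)² = 4.000
te_Catering order = (7 + 4·12 + 17)/6 = 72/6 = 12; σ²_Catering order = ((17−7)/6)² = 2.778
te_AV setup = (5 + 4·6 + 19)/6 = 48/6 = 8; σ²_AV setup = ((19−5)/6)² = 5.444
te_Stage build = (4 + 4·8 + 18)/6 = 54/6 = 9; σ²_Stage build = ((18−4)/6)² = 5.444
te_Marketing push = (3 + 4·5 + 13)/6 = 36/6 = 6; σ²_Marketing push = ((13−3)/6)² = 2.778
te_Ticketing = (2 + 4·3 + 4)/6 = 18/6 = 3; σ²_Ticketing = ((4−2)/6)² = 0.111

Forward pass:
ES_Vendor contracts = 0; EF_Vendor contracts = 2
ES_Permits = 2; EF_Permits = 2+7 = 9
ES_Catering order = 2; EF_Catering order = 2+12 = 14
ES_AV setup = max(EF_Permits=9, EF_Catering order=14) = 14; EF_AV setup = 14+8 = 22
ES_Stage build = max(EF_Permits=9, EF_Catering order=14) = 14; EF_Stage build = 14+9 = 23
ES_Marketing push = 9; EF_Marketing push = 9+6 = 15
ES_Ticketing = max(EF_AV setup=22, EF_Stage build=23, EF_Marketing push=15) = 23; EF_Ticketing = 23+3 = 26
Expected project duration μ = 26 hours. Critical path: Vendor contracts → Catering order → Stage build → Ticketing.

Variances on critical path: σ²_Vendor contracts=0.111, σ²_Catering order=2.778, σ²_Stage build=5.444, σ²_Ticketing=0.111.
Largest is σ²_Stage build = 5.444.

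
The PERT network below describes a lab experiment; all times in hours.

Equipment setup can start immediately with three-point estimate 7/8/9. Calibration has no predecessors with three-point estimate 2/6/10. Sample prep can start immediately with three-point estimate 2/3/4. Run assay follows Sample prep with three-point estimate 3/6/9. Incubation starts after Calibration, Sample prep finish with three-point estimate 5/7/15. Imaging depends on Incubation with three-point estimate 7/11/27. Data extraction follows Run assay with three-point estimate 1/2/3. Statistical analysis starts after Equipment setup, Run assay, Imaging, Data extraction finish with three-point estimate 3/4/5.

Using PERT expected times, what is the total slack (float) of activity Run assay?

16 hours

te_Equipment setup = (7 + 4·8 + 9)/6 = 48/6 = 8
te_Calibration = (2 + 4·6 + 10)/6 = 36/6 = 6
te_Sample prep = (2 + 4·3 + 4)/6 = 18/6 = 3
te_Run assay = (3 + 4·6 + 9)/6 = 36/6 = 6
te_Incubation = (5 + 4·7 + 15)/6 = 48/6 = 8
te_Imaging = (7 + 4·11 + 27)/6 = 78/6 = 13
te_Data extraction = (1 + 4·2 + 3)/6 = 12/6 = 2
te_Statistical analysis = (3 + 4·4 + 5)/6 = 24/6 = 4

Forward pass:
ES_Equipment setup = 0; EF_Equipment setup = 8
ES_Calibration = 0; EF_Calibration = 6
ES_Sample prep = 0; EF_Sample prep = 3
ES_Run assay = 3; EF_Run assay = 3+6 = 9
ES_Incubation = max(EF_Calibration=6, EF_Sample prep=3) = 6; EF_Incubation = 6+8 = 14
ES_Imaging = 14; EF_Imaging = 14+13 = 27
ES_Data extraction = 9; EF_Data extraction = 9+2 = 11
ES_Statistical analysis = max(EF_Equipment setup=8, EF_Run assay=9, EF_Imaging=27, EF_Data extraction=11) = 27; EF_Statistical analysis = 27+4 = 31
Expected project duration μ = 31 hours. Critical path: Calibration → Incubation → Imaging → Statistical analysis.

Backward pass:
LF_Statistical analysis = 31; LS_Statistical analysis = 31−4 = 27
LF_Data extraction = LS_Statistical analysis = 27; LS_Data extraction = 27−2 = 25
LF_Imaging = LS_Statistical analysis = 27; LS_Imaging = 27−13 = 14
LF_Incubation = LS_Imaging = 14; LS_Incubation = 14−8 = 6
LF_Run assay = min(LS_Data extraction=25, LS_Statistical analysis=27) = 25; LS_Run assay = 25−6 = 19
LF_Sample prep = min(LS_Run assay=19, LS_Incubation=6) = 6; LS_Sample prep = 6−3 = 3
LF_Calibration = LS_Incubation = 6; LS_Calibration = 6−6 = 0
LF_Equipment setup = LS_Statistical analysis = 27; LS_Equipment setup = 27−8 = 19
Slack_Run assay = LS_Run assay − ES_Run assay = 19 − 3 = 16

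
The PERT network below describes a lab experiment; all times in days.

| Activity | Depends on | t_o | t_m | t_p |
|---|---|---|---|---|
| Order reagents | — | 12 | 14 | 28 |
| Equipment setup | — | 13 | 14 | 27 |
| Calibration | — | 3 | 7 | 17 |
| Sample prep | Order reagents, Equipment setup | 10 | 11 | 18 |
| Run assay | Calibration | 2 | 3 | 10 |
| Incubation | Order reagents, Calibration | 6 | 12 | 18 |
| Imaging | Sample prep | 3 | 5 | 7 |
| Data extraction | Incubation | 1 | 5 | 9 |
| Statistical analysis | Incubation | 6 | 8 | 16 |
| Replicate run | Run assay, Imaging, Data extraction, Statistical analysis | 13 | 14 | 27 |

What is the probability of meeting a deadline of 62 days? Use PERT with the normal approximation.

0.980

te_Order reagents = (12 + 4·14 + 28)/6 = 96/6 = 16; σ²_Order reagents = ((28−12)/6)² = 7.111
te_Equipment setup = (13 + 4·14 + 27)/6 = 96/6 = 16; σ²_Equipment setup = ((27−13)/6)² = 5.444
te_Calibration = (3 + 4·7 + 17)/6 = 48/6 = 8; σ²_Calibration = ((17−3)/6)² = 5.444
te_Sample prep = (10 + 4·11 + 18)/6 = 72/6 = 12; σ²_Sample prep = ((18−10)/6)² = 1.778
te_Run assay = (2 + 4·3 + 10)/6 = 24/6 = 4; σ²_Run assay = ((10−2)/6)² = 1.778
te_Incubation = (6 + 4·12 + 18)/6 = 72/6 = 12; σ²_Incubation = ((18−6)/6)² = 4.000
te_Imaging = (3 + 4·5 + 7)/6 = 30/6 = 5; σ²_Imaging = ((7−3)/6)² = 0.444
te_Data extraction = (1 + 4·5 + 9)/6 = 30/6 = 5; σ²_Data extraction = ((9−1)/6)² = 1.778
te_Statistical analysis = (6 + 4·8 + 16)/6 = 54/6 = 9; σ²_Statistical analysis = ((16−6)/6)² = 2.778
te_Replicate run = (13 + 4·14 + 27)/6 = 96/6 = 16; σ²_Replicate run = ((27−13)/6)² = 5.444

Forward pass:
ES_Order reagents = 0; EF_Order reagents = 16
ES_Equipment setup = 0; EF_Equipment setup = 16
ES_Calibration = 0; EF_Calibration = 8
ES_Sample prep = max(EF_Order reagents=16, EF_Equipment setup=16) = 16; EF_Sample prep = 16+12 = 28
ES_Run assay = 8; EF_Run assay = 8+4 = 12
ES_Incubation = max(EF_Order reagents=16, EF_Calibration=8) = 16; EF_Incubation = 16+12 = 28
ES_Imaging = 28; EF_Imaging = 28+5 = 33
ES_Data extraction = 28; EF_Data extraction = 28+5 = 33
ES_Statistical analysis = 28; EF_Statistical analysis = 28+9 = 37
ES_Replicate run = max(EF_Run assay=12, EF_Imaging=33, EF_Data extraction=33, EF_Statistical analysis=37) = 37; EF_Replicate run = 37+16 = 53
Expected project duration μ = 53 days. Critical path: Order reagents → Incubation → Statistical analysis → Replicate run.

Variance along critical path = 7.111 + 4.000 + 2.778 + 5.444 = 19.333; σ = √19.333 = 4.397 days.
Z = (62 − 53) / 4.397 = 2.047
P(T ≤ 62) = Φ(2.047) ≈ 0.980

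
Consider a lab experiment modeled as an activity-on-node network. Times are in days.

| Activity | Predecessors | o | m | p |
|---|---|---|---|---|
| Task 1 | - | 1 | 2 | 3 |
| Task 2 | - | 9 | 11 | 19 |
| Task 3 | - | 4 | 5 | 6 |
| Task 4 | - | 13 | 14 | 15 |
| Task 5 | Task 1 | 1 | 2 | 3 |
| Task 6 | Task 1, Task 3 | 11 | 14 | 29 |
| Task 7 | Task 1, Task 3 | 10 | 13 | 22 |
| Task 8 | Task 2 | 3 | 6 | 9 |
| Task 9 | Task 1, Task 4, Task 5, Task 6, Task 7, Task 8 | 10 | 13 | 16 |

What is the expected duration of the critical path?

te_Task 1 = (1 + 4·2 + 3)/6 = 12/6 = 2
te_Task 2 = (9 + 4·11 + 19)/6 = 72/6 = 12
te_Task 3 = (4 + 4·5 + 6)/6 = 30/6 = 5
te_Task 4 = (13 + 4·14 + 15)/6 = 84/6 = 14
te_Task 5 = (1 + 4·2 + 3)/6 = 12/6 = 2
te_Task 6 = (11 + 4·14 + 29)/6 = 96/6 = 16
te_Task 7 = (10 + 4·13 + 22)/6 = 84/6 = 14
te_Task 8 = (3 + 4·6 + 9)/6 = 36/6 = 6
te_Task 9 = (10 + 4·13 + 16)/6 = 78/6 = 13

Forward pass:
ES_Task 1 = 0; EF_Task 1 = 2
ES_Task 2 = 0; EF_Task 2 = 12
ES_Task 3 = 0; EF_Task 3 = 5
ES_Task 4 = 0; EF_Task 4 = 14
ES_Task 5 = 2; EF_Task 5 = 2+2 = 4
ES_Task 6 = max(EF_Task 1=2, EF_Task 3=5) = 5; EF_Task 6 = 5+16 = 21
ES_Task 7 = max(EF_Task 1=2, EF_Task 3=5) = 5; EF_Task 7 = 5+14 = 19
ES_Task 8 = 12; EF_Task 8 = 12+6 = 18
ES_Task 9 = max(EF_Task 1=2, EF_Task 4=14, EF_Task 5=4, EF_Task 6=21, EF_Task 7=19, EF_Task 8=18) = 21; EF_Task 9 = 21+13 = 34
Expected project duration μ = 34 days. Critical path: Task 3 → Task 6 → Task 9.

34 days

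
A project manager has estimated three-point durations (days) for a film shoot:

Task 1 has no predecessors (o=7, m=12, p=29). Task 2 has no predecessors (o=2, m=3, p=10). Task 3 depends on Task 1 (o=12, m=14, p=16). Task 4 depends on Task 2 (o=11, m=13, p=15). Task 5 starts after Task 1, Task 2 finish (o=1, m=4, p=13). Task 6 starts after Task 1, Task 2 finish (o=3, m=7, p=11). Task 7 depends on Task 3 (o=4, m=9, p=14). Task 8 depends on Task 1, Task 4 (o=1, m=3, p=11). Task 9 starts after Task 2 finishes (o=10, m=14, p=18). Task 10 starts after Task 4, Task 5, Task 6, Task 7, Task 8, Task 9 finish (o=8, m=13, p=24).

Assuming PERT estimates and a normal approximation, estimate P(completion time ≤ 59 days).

0.950

te_Task 1 = (7 + 4·12 + 29)/6 = 84/6 = 14; σ²_Task 1 = ((29−7)/6)² = 13.444
te_Task 2 = (2 + 4·3 + 10)/6 = 24/6 = 4; σ²_Task 2 = ((10−2)/6)² = 1.778
te_Task 3 = (12 + 4·14 + 16)/6 = 84/6 = 14; σ²_Task 3 = ((16−12)/6)² = 0.444
te_Task 4 = (11 + 4·13 + 15)/6 = 78/6 = 13; σ²_Task 4 = ((15−11)/6)² = 0.444
te_Task 5 = (1 + 4·4 + 13)/6 = 30/6 = 5; σ²_Task 5 = ((13−1)/6)² = 4.000
te_Task 6 = (3 + 4·7 + 11)/6 = 42/6 = 7; σ²_Task 6 = ((11−3)/6)² = 1.778
te_Task 7 = (4 + 4·9 + 14)/6 = 54/6 = 9; σ²_Task 7 = ((14−4)/6)² = 2.778
te_Task 8 = (1 + 4·3 + 11)/6 = 24/6 = 4; σ²_Task 8 = ((11−1)/6)² = 2.778
te_Task 9 = (10 + 4·14 + 18)/6 = 84/6 = 14; σ²_Task 9 = ((18−10)/6)² = 1.778
te_Task 10 = (8 + 4·13 + 24)/6 = 84/6 = 14; σ²_Task 10 = ((24−8)/6)² = 7.111

Forward pass:
ES_Task 1 = 0; EF_Task 1 = 14
ES_Task 2 = 0; EF_Task 2 = 4
ES_Task 3 = 14; EF_Task 3 = 14+14 = 28
ES_Task 4 = 4; EF_Task 4 = 4+13 = 17
ES_Task 5 = max(EF_Task 1=14, EF_Task 2=4) = 14; EF_Task 5 = 14+5 = 19
ES_Task 6 = max(EF_Task 1=14, EF_Task 2=4) = 14; EF_Task 6 = 14+7 = 21
ES_Task 7 = 28; EF_Task 7 = 28+9 = 37
ES_Task 8 = max(EF_Task 1=14, EF_Task 4=17) = 17; EF_Task 8 = 17+4 = 21
ES_Task 9 = 4; EF_Task 9 = 4+14 = 18
ES_Task 10 = max(EF_Task 4=17, EF_Task 5=19, EF_Task 6=21, EF_Task 7=37, EF_Task 8=21, EF_Task 9=18) = 37; EF_Task 10 = 37+14 = 51
Expected project duration μ = 51 days. Critical path: Task 1 → Task 3 → Task 7 → Task 10.

Variance along critical path = 13.444 + 0.444 + 2.778 + 7.111 = 23.778; σ = √23.778 = 4.876 days.
Z = (59 − 51) / 4.876 = 1.641
P(T ≤ 59) = Φ(1.641) ≈ 0.950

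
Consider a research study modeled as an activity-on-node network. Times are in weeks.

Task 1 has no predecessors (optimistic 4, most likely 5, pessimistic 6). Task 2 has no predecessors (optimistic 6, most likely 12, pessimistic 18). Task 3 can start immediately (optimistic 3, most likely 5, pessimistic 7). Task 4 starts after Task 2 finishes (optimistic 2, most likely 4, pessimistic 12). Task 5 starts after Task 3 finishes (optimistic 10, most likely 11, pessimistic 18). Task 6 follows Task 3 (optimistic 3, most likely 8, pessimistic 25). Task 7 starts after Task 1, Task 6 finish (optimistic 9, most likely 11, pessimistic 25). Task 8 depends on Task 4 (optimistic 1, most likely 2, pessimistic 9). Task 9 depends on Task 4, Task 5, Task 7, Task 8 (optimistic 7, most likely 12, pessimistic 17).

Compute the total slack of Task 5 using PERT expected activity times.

11 weeks

te_Task 1 = (4 + 4·5 + 6)/6 = 30/6 = 5
te_Task 2 = (6 + 4·12 + 18)/6 = 72/6 = 12
te_Task 3 = (3 + 4·5 + 7)/6 = 30/6 = 5
te_Task 4 = (2 + 4·4 + 12)/6 = 30/6 = 5
te_Task 5 = (10 + 4·11 + 18)/6 = 72/6 = 12
te_Task 6 = (3 + 4·8 + 25)/6 = 60/6 = 10
te_Task 7 = (9 + 4·11 + 25)/6 = 78/6 = 13
te_Task 8 = (1 + 4·2 + 9)/6 = 18/6 = 3
te_Task 9 = (7 + 4·12 + 17)/6 = 72/6 = 12

Forward pass:
ES_Task 1 = 0; EF_Task 1 = 5
ES_Task 2 = 0; EF_Task 2 = 12
ES_Task 3 = 0; EF_Task 3 = 5
ES_Task 4 = 12; EF_Task 4 = 12+5 = 17
ES_Task 5 = 5; EF_Task 5 = 5+12 = 17
ES_Task 6 = 5; EF_Task 6 = 5+10 = 15
ES_Task 7 = max(EF_Task 1=5, EF_Task 6=15) = 15; EF_Task 7 = 15+13 = 28
ES_Task 8 = 17; EF_Task 8 = 17+3 = 20
ES_Task 9 = max(EF_Task 4=17, EF_Task 5=17, EF_Task 7=28, EF_Task 8=20) = 28; EF_Task 9 = 28+12 = 40
Expected project duration μ = 40 weeks. Critical path: Task 3 → Task 6 → Task 7 → Task 9.

Backward pass:
LF_Task 9 = 40; LS_Task 9 = 40−12 = 28
LF_Task 8 = LS_Task 9 = 28; LS_Task 8 = 28−3 = 25
LF_Task 7 = LS_Task 9 = 28; LS_Task 7 = 28−13 = 15
LF_Task 6 = LS_Task 7 = 15; LS_Task 6 = 15−10 = 5
LF_Task 5 = LS_Task 9 = 28; LS_Task 5 = 28−12 = 16
LF_Task 4 = min(LS_Task 8=25, LS_Task 9=28) = 25; LS_Task 4 = 25−5 = 20
LF_Task 3 = min(LS_Task 5=16, LS_Task 6=5) = 5; LS_Task 3 = 5−5 = 0
LF_Task 2 = LS_Task 4 = 20; LS_Task 2 = 20−12 = 8
LF_Task 1 = LS_Task 7 = 15; LS_Task 1 = 15−5 = 10
Slack_Task 5 = LS_Task 5 − ES_Task 5 = 16 − 5 = 11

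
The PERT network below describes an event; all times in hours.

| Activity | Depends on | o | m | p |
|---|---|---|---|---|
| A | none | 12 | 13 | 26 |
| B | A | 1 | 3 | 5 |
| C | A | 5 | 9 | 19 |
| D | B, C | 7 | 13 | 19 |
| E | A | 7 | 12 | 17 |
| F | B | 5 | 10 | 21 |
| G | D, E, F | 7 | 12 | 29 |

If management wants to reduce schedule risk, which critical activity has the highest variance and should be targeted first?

G

te_A = (12 + 4·13 + 26)/6 = 90/6 = 15; σ²_A = ((26−12)/6)² = 5.444
te_B = (1 + 4·3 + 5)/6 = 18/6 = 3; σ²_B = ((5−1)/6)² = 0.444
te_C = (5 + 4·9 + 19)/6 = 60/6 = 10; σ²_C = ((19−5)/6)² = 5.444
te_D = (7 + 4·13 + 19)/6 = 78/6 = 13; σ²_D = ((19−7)/6)² = 4.000
te_E = (7 + 4·12 + 17)/6 = 72/6 = 12; σ²_E = ((17−7)/6)² = 2.778
te_F = (5 + 4·10 + 21)/6 = 66/6 = 11; σ²_F = ((21−5)/6)² = 7.111
te_G = (7 + 4·12 + 29)/6 = 84/6 = 14; σ²_G = ((29−7)/6)² = 13.444

Forward pass:
ES_A = 0; EF_A = 15
ES_B = 15; EF_B = 15+3 = 18
ES_C = 15; EF_C = 15+10 = 25
ES_D = max(EF_B=18, EF_C=25) = 25; EF_D = 25+13 = 38
ES_E = 15; EF_E = 15+12 = 27
ES_F = 18; EF_F = 18+11 = 29
ES_G = max(EF_D=38, EF_E=27, EF_F=29) = 38; EF_G = 38+14 = 52
Expected project duration μ = 52 hours. Critical path: A → C → D → G.

Variances on critical path: σ²_A=5.444, σ²_C=5.444, σ²_D=4.000, σ²_G=13.444.
Largest is σ²_G = 13.444.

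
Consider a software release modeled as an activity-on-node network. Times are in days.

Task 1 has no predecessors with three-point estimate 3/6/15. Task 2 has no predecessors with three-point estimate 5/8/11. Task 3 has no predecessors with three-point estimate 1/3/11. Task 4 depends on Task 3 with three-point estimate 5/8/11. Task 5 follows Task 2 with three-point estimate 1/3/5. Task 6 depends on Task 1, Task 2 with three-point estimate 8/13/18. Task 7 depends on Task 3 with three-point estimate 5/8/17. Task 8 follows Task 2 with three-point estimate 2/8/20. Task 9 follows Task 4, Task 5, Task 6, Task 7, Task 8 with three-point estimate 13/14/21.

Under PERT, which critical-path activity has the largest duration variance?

Task 6

te_Task 1 = (3 + 4·6 + 15)/6 = 42/6 = 7; σ²_Task 1 = ((15−3)/6)² = 4.000
te_Task 2 = (5 + 4·8 + 11)/6 = 48/6 = 8; σ²_Task 2 = ((11−5)/6)² = 1.000
te_Task 3 = (1 + 4·3 + 11)/6 = 24/6 = 4; σ²_Task 3 = ((11−1)/6)² = 2.778
te_Task 4 = (5 + 4·8 + 11)/6 = 48/6 = 8; σ²_Task 4 = ((11−5)/6)² = 1.000
te_Task 5 = (1 + 4·3 + 5)/6 = 18/6 = 3; σ²_Task 5 = ((5−1)/6)² = 0.444
te_Task 6 = (8 + 4·13 + 18)/6 = 78/6 = 13; σ²_Task 6 = ((18−8)/6)² = 2.778
te_Task 7 = (5 + 4·8 + 17)/6 = 54/6 = 9; σ²_Task 7 = ((17−5)/6)² = 4.000
te_Task 8 = (2 + 4·8 + 20)/6 = 54/6 = 9; σ²_Task 8 = ((20−2)/6)² = 9.000
te_Task 9 = (13 + 4·14 + 21)/6 = 90/6 = 15; σ²_Task 9 = ((21−13)/6)² = 1.778

Forward pass:
ES_Task 1 = 0; EF_Task 1 = 7
ES_Task 2 = 0; EF_Task 2 = 8
ES_Task 3 = 0; EF_Task 3 = 4
ES_Task 4 = 4; EF_Task 4 = 4+8 = 12
ES_Task 5 = 8; EF_Task 5 = 8+3 = 11
ES_Task 6 = max(EF_Task 1=7, EF_Task 2=8) = 8; EF_Task 6 = 8+13 = 21
ES_Task 7 = 4; EF_Task 7 = 4+9 = 13
ES_Task 8 = 8; EF_Task 8 = 8+9 = 17
ES_Task 9 = max(EF_Task 4=12, EF_Task 5=11, EF_Task 6=21, EF_Task 7=13, EF_Task 8=17) = 21; EF_Task 9 = 21+15 = 36
Expected project duration μ = 36 days. Critical path: Task 2 → Task 6 → Task 9.

Variances on critical path: σ²_Task 2=1.000, σ²_Task 6=2.778, σ²_Task 9=1.778.
Largest is σ²_Task 6 = 2.778.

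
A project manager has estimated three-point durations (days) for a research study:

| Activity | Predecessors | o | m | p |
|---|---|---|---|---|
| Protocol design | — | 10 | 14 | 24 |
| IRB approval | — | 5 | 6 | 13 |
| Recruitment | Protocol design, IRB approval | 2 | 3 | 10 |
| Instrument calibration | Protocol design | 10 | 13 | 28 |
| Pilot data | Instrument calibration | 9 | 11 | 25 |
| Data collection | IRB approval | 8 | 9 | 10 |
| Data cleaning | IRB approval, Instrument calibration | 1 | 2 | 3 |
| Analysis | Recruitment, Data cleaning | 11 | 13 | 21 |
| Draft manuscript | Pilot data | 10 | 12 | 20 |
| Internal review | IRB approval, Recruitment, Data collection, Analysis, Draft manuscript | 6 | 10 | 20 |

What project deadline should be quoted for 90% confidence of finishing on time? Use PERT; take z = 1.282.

te_Protocol design = (10 + 4·14 + 24)/6 = 90/6 = 15; σ²_Protocol design = ((24−10)/6)² = 5.444
te_IRB approval = (5 + 4·6 + 13)/6 = 42/6 = 7; σ²_IRB approval = ((13−5)/6)² = 1.778
te_Recruitment = (2 + 4·3 + 10)/6 = 24/6 = 4; σ²_Recruitment = ((10−2)/6)² = 1.778
te_Instrument calibration = (10 + 4·13 + 28)/6 = 90/6 = 15; σ²_Instrument calibration = ((28−10)/6)² = 9.000
te_Pilot data = (9 + 4·11 + 25)/6 = 78/6 = 13; σ²_Pilot data = ((25−9)/6)² = 7.111
te_Data collection = (8 + 4·9 + 10)/6 = 54/6 = 9; σ²_Data collection = ((10−8)/6)² = 0.111
te_Data cleaning = (1 + 4·2 + 3)/6 = 12/6 = 2; σ²_Data cleaning = ((3−1)/6)² = 0.111
te_Analysis = (11 + 4·13 + 21)/6 = 84/6 = 14; σ²_Analysis = ((21−11)/6)² = 2.778
te_Draft manuscript = (10 + 4·12 + 20)/6 = 78/6 = 13; σ²_Draft manuscript = ((20−10)/6)² = 2.778
te_Internal review = (6 + 4·10 + 20)/6 = 66/6 = 11; σ²_Internal review = ((20−6)/6)² = 5.444

Forward pass:
ES_Protocol design = 0; EF_Protocol design = 15
ES_IRB approval = 0; EF_IRB approval = 7
ES_Recruitment = max(EF_Protocol design=15, EF_IRB approval=7) = 15; EF_Recruitment = 15+4 = 19
ES_Instrument calibration = 15; EF_Instrument calibration = 15+15 = 30
ES_Pilot data = 30; EF_Pilot data = 30+13 = 43
ES_Data collection = 7; EF_Data collection = 7+9 = 16
ES_Data cleaning = max(EF_IRB approval=7, EF_Instrument calibration=30) = 30; EF_Data cleaning = 30+2 = 32
ES_Analysis = max(EF_Recruitment=19, EF_Data cleaning=32) = 32; EF_Analysis = 32+14 = 46
ES_Draft manuscript = 43; EF_Draft manuscript = 43+13 = 56
ES_Internal review = max(EF_IRB approval=7, EF_Recruitment=19, EF_Data collection=16, EF_Analysis=46, EF_Draft manuscript=56) = 56; EF_Internal review = 56+11 = 67
Expected project duration μ = 67 days. Critical path: Protocol design → Instrument calibration → Pilot data → Draft manuscript → Internal review.

Variance along critical path = 5.444 + 9.000 + 7.111 + 2.778 + 5.444 = 29.778; σ = 5.457 days.
D = μ + z·σ = 67 + 1.282·5.457 = 74.0 days

74.0 days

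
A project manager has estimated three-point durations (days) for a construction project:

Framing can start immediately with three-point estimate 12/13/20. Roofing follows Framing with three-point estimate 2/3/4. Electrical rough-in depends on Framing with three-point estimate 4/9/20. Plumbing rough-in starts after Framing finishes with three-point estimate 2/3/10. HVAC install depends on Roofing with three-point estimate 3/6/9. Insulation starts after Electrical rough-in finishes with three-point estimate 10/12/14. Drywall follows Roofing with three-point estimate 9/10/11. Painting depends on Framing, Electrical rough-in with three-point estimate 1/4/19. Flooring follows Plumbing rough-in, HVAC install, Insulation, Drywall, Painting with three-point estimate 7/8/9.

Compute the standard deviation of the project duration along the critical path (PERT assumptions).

te_Framing = (12 + 4·13 + 20)/6 = 84/6 = 14; σ²_Framing = ((20−12)/6)² = 1.778
te_Roofing = (2 + 4·3 + 4)/6 = 18/6 = 3; σ²_Roofing = ((4−2)/6)² = 0.111
te_Electrical rough-in = (4 + 4·9 + 20)/6 = 60/6 = 10; σ²_Electrical rough-in = ((20−4)/6)² = 7.111
te_Plumbing rough-in = (2 + 4·3 + 10)/6 = 24/6 = 4; σ²_Plumbing rough-in = ((10−2)/6)² = 1.778
te_HVAC install = (3 + 4·6 + 9)/6 = 36/6 = 6; σ²_HVAC install = ((9−3)/6)² = 1.000
te_Insulation = (10 + 4·12 + 14)/6 = 72/6 = 12; σ²_Insulation = ((14−10)/6)² = 0.444
te_Drywall = (9 + 4·10 + 11)/6 = 60/6 = 10; σ²_Drywall = ((11−9)/6)² = 0.111
te_Painting = (1 + 4·4 + 19)/6 = 36/6 = 6; σ²_Painting = ((19−1)/6)² = 9.000
te_Flooring = (7 + 4·8 + 9)/6 = 48/6 = 8; σ²_Flooring = ((9−7)/6)² = 0.111

Forward pass:
ES_Framing = 0; EF_Framing = 14
ES_Roofing = 14; EF_Roofing = 14+3 = 17
ES_Electrical rough-in = 14; EF_Electrical rough-in = 14+10 = 24
ES_Plumbing rough-in = 14; EF_Plumbing rough-in = 14+4 = 18
ES_HVAC install = 17; EF_HVAC install = 17+6 = 23
ES_Insulation = 24; EF_Insulation = 24+12 = 36
ES_Drywall = 17; EF_Drywall = 17+10 = 27
ES_Painting = max(EF_Framing=14, EF_Electrical rough-in=24) = 24; EF_Painting = 24+6 = 30
ES_Flooring = max(EF_Plumbing rough-in=18, EF_HVAC install=23, EF_Insulation=36, EF_Drywall=27, EF_Painting=30) = 36; EF_Flooring = 36+8 = 44
Expected project duration μ = 44 days. Critical path: Framing → Electrical rough-in → Insulation → Flooring.

Variance along critical path = 1.778 + 7.111 + 0.444 + 0.111 = 9.444
σ = √9.444 = 3.073 days

3.07 days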